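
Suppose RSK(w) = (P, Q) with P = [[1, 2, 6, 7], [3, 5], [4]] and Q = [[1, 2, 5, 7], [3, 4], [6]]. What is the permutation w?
4 5 1 3 6 2 7

Reverse the RSK construction: for i from n down to 1, find the cell of Q containing i, remove the entry at that cell from P, and reverse-bump it up through P; the value ejected from row 1 is w(i).

Step i=7: Q has 7 at row 1, column 4; remove that cell from P, ejecting 7. So w(7) = 7. P is now [[1, 2, 6], [3, 5], [4]].
Step i=6: Q has 6 at row 3, column 1; remove 4 from row 3 of P and reverse-bump: 4 enters row 2 and ejects 3; 3 enters row 1 and ejects 2. So w(6) = 2. P is now [[1, 3, 6], [4, 5]].
Step i=5: Q has 5 at row 1, column 3; remove that cell from P, ejecting 6. So w(5) = 6. P is now [[1, 3], [4, 5]].
Step i=4: Q has 4 at row 2, column 2; remove 5 from row 2 of P and reverse-bump: 5 enters row 1 and ejects 3. So w(4) = 3. P is now [[1, 5], [4]].
Step i=3: Q has 3 at row 2, column 1; remove 4 from row 2 of P and reverse-bump: 4 enters row 1 and ejects 1. So w(3) = 1. P is now [[4, 5]].
Step i=2: Q has 2 at row 1, column 2; remove that cell from P, ejecting 5. So w(2) = 5. P is now [[4]].
Step i=1: Q has 1 at row 1, column 1; remove that cell from P, ejecting 4. So w(1) = 4. P is now [].

So w = 4 5 1 3 6 2 7.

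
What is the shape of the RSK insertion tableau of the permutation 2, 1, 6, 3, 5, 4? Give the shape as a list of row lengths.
Row-insert each entry into an empty tableau.

After inserting 2: P = [[2]].
After inserting 1: P = [[1], [2]].
After inserting 6: P = [[1, 6], [2]].
After inserting 3: P = [[1, 3], [2, 6]].
After inserting 5: P = [[1, 3, 5], [2, 6]].
After inserting 4: P = [[1, 3, 4], [2, 5], [6]].

The final insertion tableau P = [[1, 3, 4], [2, 5], [6]] has shape [3, 2, 1].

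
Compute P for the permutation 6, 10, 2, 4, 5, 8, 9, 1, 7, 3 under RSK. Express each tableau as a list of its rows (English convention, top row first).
P = [[1, 3, 5, 7, 9], [2, 4], [6, 8], [10]]

Insert 6: appended to row 1. P = [[6]].
Insert 10: appended to row 1. P = [[6, 10]].
Insert 2: 2 bumps 6 from row 1; 6 starts row 2. P = [[2, 10], [6]].
Insert 4: 4 bumps 10 from row 1; 10 appends to row 2. P = [[2, 4], [6, 10]].
Insert 5: appended to row 1. P = [[2, 4, 5], [6, 10]].
Insert 8: appended to row 1. P = [[2, 4, 5, 8], [6, 10]].
Insert 9: appended to row 1. P = [[2, 4, 5, 8, 9], [6, 10]].
Insert 1: 1 bumps 2 from row 1; 2 bumps 6 from row 2; 6 starts row 3. P = [[1, 4, 5, 8, 9], [2, 10], [6]].
Insert 7: 7 bumps 8 from row 1; 8 bumps 10 from row 2; 10 appends to row 3. P = [[1, 4, 5, 7, 9], [2, 8], [6, 10]].
Insert 3: 3 bumps 4 from row 1; 4 bumps 8 from row 2; 8 bumps 10 from row 3; 10 starts row 4. P = [[1, 3, 5, 7, 9], [2, 4], [6, 8], [10]].

So P = [[1, 3, 5, 7, 9], [2, 4], [6, 8], [10]].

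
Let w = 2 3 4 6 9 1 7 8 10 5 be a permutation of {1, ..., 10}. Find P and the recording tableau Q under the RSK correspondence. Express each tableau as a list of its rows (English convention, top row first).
Insert each entry of the permutation into P by Schensted row insertion, recording in Q the position of each new cell.

Insert 2: appended to row 1. P = [[2]].
Insert 3: appended to row 1. P = [[2, 3]].
Insert 4: appended to row 1. P = [[2, 3, 4]].
Insert 6: appended to row 1. P = [[2, 3, 4, 6]].
Insert 9: appended to row 1. P = [[2, 3, 4, 6, 9]].
Insert 1: 1 bumps 2 from row 1; 2 starts row 2. P = [[1, 3, 4, 6, 9], [2]].
Insert 7: 7 bumps 9 from row 1; 9 appends to row 2. P = [[1, 3, 4, 6, 7], [2, 9]].
Insert 8: appended to row 1. P = [[1, 3, 4, 6, 7, 8], [2, 9]].
Insert 10: appended to row 1. P = [[1, 3, 4, 6, 7, 8, 10], [2, 9]].
Insert 5: 5 bumps 6 from row 1; 6 bumps 9 from row 2; 9 starts row 3. P = [[1, 3, 4, 5, 7, 8, 10], [2, 6], [9]].

So P = [[1, 3, 4, 5, 7, 8, 10], [2, 6], [9]], Q = [[1, 2, 3, 4, 5, 8, 9], [6, 7], [10]].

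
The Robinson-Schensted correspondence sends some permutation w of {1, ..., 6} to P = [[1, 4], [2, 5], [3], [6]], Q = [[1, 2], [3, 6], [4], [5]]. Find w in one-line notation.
Reverse the RSK construction: for i from n down to 1, find the cell of Q containing i, remove the entry at that cell from P, and reverse-bump it up through P; the value ejected from row 1 is w(i).

Step i=6: Q has 6 at row 2, column 2; remove 5 from row 2 of P and reverse-bump: 5 enters row 1 and ejects 4. So w(6) = 4. P is now [[1, 5], [2], [3], [6]].
Step i=5: Q has 5 at row 4, column 1; remove 6 from row 4 of P and reverse-bump: 6 enters row 3 and ejects 3; 3 enters row 2 and ejects 2; 2 enters row 1 and ejects 1. So w(5) = 1. P is now [[2, 5], [3], [6]].
Step i=4: Q has 4 at row 3, column 1; remove 6 from row 3 of P and reverse-bump: 6 enters row 2 and ejects 3; 3 enters row 1 and ejects 2. So w(4) = 2. P is now [[3, 5], [6]].
Step i=3: Q has 3 at row 2, column 1; remove 6 from row 2 of P and reverse-bump: 6 enters row 1 and ejects 5. So w(3) = 5. P is now [[3, 6]].
Step i=2: Q has 2 at row 1, column 2; remove that cell from P, ejecting 6. So w(2) = 6. P is now [[3]].
Step i=1: Q has 1 at row 1, column 1; remove that cell from P, ejecting 3. So w(1) = 3. P is now [].

So w = 3 6 5 2 1 4.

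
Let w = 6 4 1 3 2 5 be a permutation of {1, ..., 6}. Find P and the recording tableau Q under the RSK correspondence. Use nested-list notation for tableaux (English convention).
Insert each entry of the permutation into P by Schensted row insertion, recording in Q the position of each new cell.

Insert 6: appended to row 1. P = [[6]].
Insert 4: 4 bumps 6 from row 1; 6 starts row 2. P = [[4], [6]].
Insert 1: 1 bumps 4 from row 1; 4 bumps 6 from row 2; 6 starts row 3. P = [[1], [4], [6]].
Insert 3: appended to row 1. P = [[1, 3], [4], [6]].
Insert 2: 2 bumps 3 from row 1; 3 bumps 4 from row 2; 4 bumps 6 from row 3; 6 starts row 4. P = [[1, 2], [3], [4], [6]].
Insert 5: appended to row 1. P = [[1, 2, 5], [3], [4], [6]].

So P = [[1, 2, 5], [3], [4], [6]], Q = [[1, 4, 6], [2], [3], [5]].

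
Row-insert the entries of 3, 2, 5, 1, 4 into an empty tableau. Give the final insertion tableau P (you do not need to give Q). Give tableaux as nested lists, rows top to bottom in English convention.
After inserting 3: P = [[3]].
After inserting 2: P = [[2], [3]].
After inserting 5: P = [[2, 5], [3]].
After inserting 1: P = [[1, 5], [2], [3]].
After inserting 4: P = [[1, 4], [2, 5], [3]].

So P = [[1, 4], [2, 5], [3]].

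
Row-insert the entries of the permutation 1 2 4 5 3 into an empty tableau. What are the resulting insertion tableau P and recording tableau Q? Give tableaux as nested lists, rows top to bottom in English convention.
P = [[1, 2, 3, 5], [4]], Q = [[1, 2, 3, 4], [5]]

Insert each entry of the permutation into P by Schensted row insertion, recording in Q the position of each new cell.

Insert 1: appended to row 1. P = [[1]], Q = [[1]].
Insert 2: appended to row 1. P = [[1, 2]], Q = [[1, 2]].
Insert 4: appended to row 1. P = [[1, 2, 4]], Q = [[1, 2, 3]].
Insert 5: appended to row 1. P = [[1, 2, 4, 5]], Q = [[1, 2, 3, 4]].
Insert 3: 3 bumps 4 from row 1; 4 starts row 2. P = [[1, 2, 3, 5], [4]], Q = [[1, 2, 3, 4], [5]].

So P = [[1, 2, 3, 5], [4]], Q = [[1, 2, 3, 4], [5]].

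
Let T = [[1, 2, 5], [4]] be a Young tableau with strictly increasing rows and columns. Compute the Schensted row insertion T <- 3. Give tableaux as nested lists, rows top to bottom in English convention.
[[1, 2, 3], [4, 5]]

In row 1, 3 replaces 5 (the leftmost entry greater than 3); 5 is bumped to row 2. 5 is appended to row 2. The new tableau is [[1, 2, 3], [4, 5]].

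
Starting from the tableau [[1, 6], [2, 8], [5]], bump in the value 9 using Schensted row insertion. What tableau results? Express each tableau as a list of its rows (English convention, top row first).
[[1, 6, 9], [2, 8], [5]]

9 is larger than every entry of row 1, so it is appended to row 1. The new tableau is [[1, 6, 9], [2, 8], [5]].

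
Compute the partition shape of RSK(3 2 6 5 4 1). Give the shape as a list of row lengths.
[2, 2, 1, 1]

Row-insert each entry into an empty tableau.

After inserting 3: P = [[3]].
After inserting 2: P = [[2], [3]].
After inserting 6: P = [[2, 6], [3]].
After inserting 5: P = [[2, 5], [3, 6]].
After inserting 4: P = [[2, 4], [3, 5], [6]].
After inserting 1: P = [[1, 4], [2, 5], [3], [6]].

The final insertion tableau P = [[1, 4], [2, 5], [3], [6]] has shape [2, 2, 1, 1].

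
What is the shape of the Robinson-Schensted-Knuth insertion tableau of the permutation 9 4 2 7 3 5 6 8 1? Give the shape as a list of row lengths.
[5, 2, 1, 1]

Row-insert each entry into an empty tableau.

After inserting 9: P = [[9]].
After inserting 4: P = [[4], [9]].
After inserting 2: P = [[2], [4], [9]].
After inserting 7: P = [[2, 7], [4], [9]].
After inserting 3: P = [[2, 3], [4, 7], [9]].
After inserting 5: P = [[2, 3, 5], [4, 7], [9]].
After inserting 6: P = [[2, 3, 5, 6], [4, 7], [9]].
After inserting 8: P = [[2, 3, 5, 6, 8], [4, 7], [9]].
After inserting 1: P = [[1, 3, 5, 6, 8], [2, 7], [4], [9]].

The final insertion tableau P = [[1, 3, 5, 6, 8], [2, 7], [4], [9]] has shape [5, 2, 1, 1].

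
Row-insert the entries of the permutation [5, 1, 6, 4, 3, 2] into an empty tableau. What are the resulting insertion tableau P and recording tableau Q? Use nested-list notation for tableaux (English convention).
P = [[1, 2], [3, 6], [4], [5]], Q = [[1, 3], [2, 4], [5], [6]]

Insert each entry of the permutation into P by Schensted row insertion, recording in Q the position of each new cell.

After inserting 5: P = [[5]].
After inserting 1: P = [[1], [5]].
After inserting 6: P = [[1, 6], [5]].
After inserting 4: P = [[1, 4], [5, 6]].
After inserting 3: P = [[1, 3], [4, 6], [5]].
After inserting 2: P = [[1, 2], [3, 6], [4], [5]].

So P = [[1, 2], [3, 6], [4], [5]], Q = [[1, 3], [2, 4], [5], [6]].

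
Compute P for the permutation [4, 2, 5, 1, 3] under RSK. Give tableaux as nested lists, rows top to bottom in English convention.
Insert 4: appended to row 1. P = [[4]].
Insert 2: 2 bumps 4 from row 1; 4 starts row 2. P = [[2], [4]].
Insert 5: appended to row 1. P = [[2, 5], [4]].
Insert 1: 1 bumps 2 from row 1; 2 bumps 4 from row 2; 4 starts row 3. P = [[1, 5], [2], [4]].
Insert 3: 3 bumps 5 from row 1; 5 appends to row 2. P = [[1, 3], [2, 5], [4]].

So P = [[1, 3], [2, 5], [4]].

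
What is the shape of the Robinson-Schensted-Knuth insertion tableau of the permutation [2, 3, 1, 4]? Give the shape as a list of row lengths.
Row-insert each entry into an empty tableau.

After inserting 2: P = [[2]].
After inserting 3: P = [[2, 3]].
After inserting 1: P = [[1, 3], [2]].
After inserting 4: P = [[1, 3, 4], [2]].

The final insertion tableau P = [[1, 3, 4], [2]] has shape [3, 1].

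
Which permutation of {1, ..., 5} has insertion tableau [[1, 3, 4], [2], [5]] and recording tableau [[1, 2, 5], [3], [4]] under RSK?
Reverse the RSK construction: for i from n down to 1, find the cell of Q containing i, remove the entry at that cell from P, and reverse-bump it up through P; the value ejected from row 1 is w(i).

Step i=5: Q has 5 at row 1, column 3; remove that cell from P, ejecting 4. So w(5) = 4. P is now [[1, 3], [2], [5]].
Step i=4: Q has 4 at row 3, column 1; remove 5 from row 3 of P and reverse-bump: 5 enters row 2 and ejects 2; 2 enters row 1 and ejects 1. So w(4) = 1. P is now [[2, 3], [5]].
Step i=3: Q has 3 at row 2, column 1; remove 5 from row 2 of P and reverse-bump: 5 enters row 1 and ejects 3. So w(3) = 3. P is now [[2, 5]].
Step i=2: Q has 2 at row 1, column 2; remove that cell from P, ejecting 5. So w(2) = 5. P is now [[2]].
Step i=1: Q has 1 at row 1, column 1; remove that cell from P, ejecting 2. So w(1) = 2. P is now [].

So w = 2 5 3 1 4.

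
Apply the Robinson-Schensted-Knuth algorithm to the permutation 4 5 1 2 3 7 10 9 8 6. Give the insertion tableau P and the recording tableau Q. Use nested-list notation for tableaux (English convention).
P = [[1, 2, 3, 6, 8], [4, 5, 7], [9], [10]], Q = [[1, 2, 5, 6, 7], [3, 4, 8], [9], [10]]

Insert each entry of the permutation into P by Schensted row insertion, recording in Q the position of each new cell.

Insert 4: appended to row 1. P = [[4]].
Insert 5: appended to row 1. P = [[4, 5]].
Insert 1: 1 bumps 4 from row 1; 4 starts row 2. P = [[1, 5], [4]].
Insert 2: 2 bumps 5 from row 1; 5 appends to row 2. P = [[1, 2], [4, 5]].
Insert 3: appended to row 1. P = [[1, 2, 3], [4, 5]].
Insert 7: appended to row 1. P = [[1, 2, 3, 7], [4, 5]].
Insert 10: appended to row 1. P = [[1, 2, 3, 7, 10], [4, 5]].
Insert 9: 9 bumps 10 from row 1; 10 appends to row 2. P = [[1, 2, 3, 7, 9], [4, 5, 10]].
Insert 8: 8 bumps 9 from row 1; 9 bumps 10 from row 2; 10 starts row 3. P = [[1, 2, 3, 7, 8], [4, 5, 9], [10]].
Insert 6: 6 bumps 7 from row 1; 7 bumps 9 from row 2; 9 bumps 10 from row 3; 10 starts row 4. P = [[1, 2, 3, 6, 8], [4, 5, 7], [9], [10]].

So P = [[1, 2, 3, 6, 8], [4, 5, 7], [9], [10]], Q = [[1, 2, 5, 6, 7], [3, 4, 8], [9], [10]].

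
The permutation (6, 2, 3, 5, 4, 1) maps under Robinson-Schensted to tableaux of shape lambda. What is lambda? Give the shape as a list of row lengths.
[3, 1, 1, 1]

Row-insert each entry into an empty tableau.

After inserting 6: P = [[6]].
After inserting 2: P = [[2], [6]].
After inserting 3: P = [[2, 3], [6]].
After inserting 5: P = [[2, 3, 5], [6]].
After inserting 4: P = [[2, 3, 4], [5], [6]].
After inserting 1: P = [[1, 3, 4], [2], [5], [6]].

The final insertion tableau P = [[1, 3, 4], [2], [5], [6]] has shape [3, 1, 1, 1].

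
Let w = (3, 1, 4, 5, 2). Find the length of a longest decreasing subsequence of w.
2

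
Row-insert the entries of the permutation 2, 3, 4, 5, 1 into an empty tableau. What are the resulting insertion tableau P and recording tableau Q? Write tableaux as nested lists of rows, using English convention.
Insert each entry of the permutation into P by Schensted row insertion, recording in Q the position of each new cell.

Insert 2: appended to row 1. P = [[2]].
Insert 3: appended to row 1. P = [[2, 3]].
Insert 4: appended to row 1. P = [[2, 3, 4]].
Insert 5: appended to row 1. P = [[2, 3, 4, 5]].
Insert 1: 1 bumps 2 from row 1; 2 starts row 2. P = [[1, 3, 4, 5], [2]].

So P = [[1, 3, 4, 5], [2]], Q = [[1, 2, 3, 4], [5]].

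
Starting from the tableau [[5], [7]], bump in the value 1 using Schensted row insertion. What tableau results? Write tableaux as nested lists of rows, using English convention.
[[1], [5], [7]]

In row 1, 1 replaces 5 (the leftmost entry greater than 1); 5 is bumped to row 2. In row 2, 5 replaces 7 (the leftmost entry greater than 5); 7 is bumped to row 3. 7 starts a new row 3. The new tableau is [[1], [5], [7]].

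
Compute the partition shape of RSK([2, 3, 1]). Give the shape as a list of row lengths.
[2, 1]

RSK row insertion gives P = [[1, 3], [2]], which has shape [2, 1].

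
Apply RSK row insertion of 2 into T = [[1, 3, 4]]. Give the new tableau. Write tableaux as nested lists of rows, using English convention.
In row 1, 2 replaces 3 (the leftmost entry greater than 2); 3 is bumped to row 2. 3 starts a new row 2. The new tableau is [[1, 2, 4], [3]].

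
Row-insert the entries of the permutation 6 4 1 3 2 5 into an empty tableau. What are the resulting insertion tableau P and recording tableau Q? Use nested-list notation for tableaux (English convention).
P = [[1, 2, 5], [3], [4], [6]], Q = [[1, 4, 6], [2], [3], [5]]

Insert each entry of the permutation into P by Schensted row insertion, recording in Q the position of each new cell.

Insert 6: appended to row 1. P = [[6]].
Insert 4: 4 bumps 6 from row 1; 6 starts row 2. P = [[4], [6]].
Insert 1: 1 bumps 4 from row 1; 4 bumps 6 from row 2; 6 starts row 3. P = [[1], [4], [6]].
Insert 3: appended to row 1. P = [[1, 3], [4], [6]].
Insert 2: 2 bumps 3 from row 1; 3 bumps 4 from row 2; 4 bumps 6 from row 3; 6 starts row 4. P = [[1, 2], [3], [4], [6]].
Insert 5: appended to row 1. P = [[1, 2, 5], [3], [4], [6]].

So P = [[1, 2, 5], [3], [4], [6]], Q = [[1, 4, 6], [2], [3], [5]].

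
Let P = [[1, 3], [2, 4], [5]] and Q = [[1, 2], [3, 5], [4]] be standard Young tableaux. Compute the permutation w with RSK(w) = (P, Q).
Reverse the RSK construction: for i from n down to 1, find the cell of Q containing i, remove the entry at that cell from P, and reverse-bump it up through P; the value ejected from row 1 is w(i).

Step i=5: Q has 5 at row 2, column 2; remove 4 from row 2 of P and reverse-bump: 4 enters row 1 and ejects 3. So w(5) = 3. P is now [[1, 4], [2], [5]].
Step i=4: Q has 4 at row 3, column 1; remove 5 from row 3 of P and reverse-bump: 5 enters row 2 and ejects 2; 2 enters row 1 and ejects 1. So w(4) = 1. P is now [[2, 4], [5]].
Step i=3: Q has 3 at row 2, column 1; remove 5 from row 2 of P and reverse-bump: 5 enters row 1 and ejects 4. So w(3) = 4. P is now [[2, 5]].
Step i=2: Q has 2 at row 1, column 2; remove that cell from P, ejecting 5. So w(2) = 5. P is now [[2]].
Step i=1: Q has 1 at row 1, column 1; remove that cell from P, ejecting 2. So w(1) = 2. P is now [].

So w = 2 5 4 1 3.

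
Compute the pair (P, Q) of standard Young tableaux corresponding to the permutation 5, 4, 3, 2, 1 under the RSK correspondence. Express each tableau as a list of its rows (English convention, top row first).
P = [[1], [2], [3], [4], [5]], Q = [[1], [2], [3], [4], [5]]

Insert each entry of the permutation into P by Schensted row insertion, recording in Q the position of each new cell.

Insert 5: appended to row 1. P = [[5]], Q = [[1]].
Insert 4: 4 bumps 5 from row 1; 5 starts row 2. P = [[4], [5]], Q = [[1], [2]].
Insert 3: 3 bumps 4 from row 1; 4 bumps 5 from row 2; 5 starts row 3. P = [[3], [4], [5]], Q = [[1], [2], [3]].
Insert 2: 2 bumps 3 from row 1; 3 bumps 4 from row 2; 4 bumps 5 from row 3; 5 starts row 4. P = [[2], [3], [4], [5]], Q = [[1], [2], [3], [4]].
Insert 1: 1 bumps 2 from row 1; 2 bumps 3 from row 2; 3 bumps 4 from row 3; 4 bumps 5 from row 4; 5 starts row 5. P = [[1], [2], [3], [4], [5]], Q = [[1], [2], [3], [4], [5]].

So P = [[1], [2], [3], [4], [5]], Q = [[1], [2], [3], [4], [5]].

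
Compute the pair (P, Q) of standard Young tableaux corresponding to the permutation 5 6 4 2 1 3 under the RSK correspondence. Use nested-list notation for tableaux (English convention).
Insert each entry of the permutation into P by Schensted row insertion, recording in Q the position of each new cell.

After inserting 5: P = [[5]].
After inserting 6: P = [[5, 6]].
After inserting 4: P = [[4, 6], [5]].
After inserting 2: P = [[2, 6], [4], [5]].
After inserting 1: P = [[1, 6], [2], [4], [5]].
After inserting 3: P = [[1, 3], [2, 6], [4], [5]].

So P = [[1, 3], [2, 6], [4], [5]], Q = [[1, 2], [3, 6], [4], [5]].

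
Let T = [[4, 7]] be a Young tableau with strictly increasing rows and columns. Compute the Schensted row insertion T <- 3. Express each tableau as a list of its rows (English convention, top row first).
[[3, 7], [4]]

In row 1, 3 replaces 4 (the leftmost entry greater than 3); 4 is bumped to row 2. 4 starts a new row 2. The new tableau is [[3, 7], [4]].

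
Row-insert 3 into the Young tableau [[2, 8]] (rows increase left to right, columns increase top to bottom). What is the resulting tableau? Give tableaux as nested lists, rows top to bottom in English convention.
[[2, 3], [8]]

In row 1, 3 replaces 8 (the leftmost entry greater than 3); 8 is bumped to row 2. 8 starts a new row 2. The new tableau is [[2, 3], [8]].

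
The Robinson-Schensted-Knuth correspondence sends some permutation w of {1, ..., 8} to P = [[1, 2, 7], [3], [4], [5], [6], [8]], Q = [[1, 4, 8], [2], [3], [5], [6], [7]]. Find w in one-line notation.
Reverse the RSK construction: for i from n down to 1, find the cell of Q containing i, remove the entry at that cell from P, and reverse-bump it up through P; the value ejected from row 1 is w(i).

Step i=8: Q has 8 at row 1, column 3; remove that cell from P, ejecting 7. So w(8) = 7. P is now [[1, 2], [3], [4], [5], [6], [8]].
Step i=7: Q has 7 at row 6, column 1; remove 8 from row 6 of P and reverse-bump: 8 enters row 5 and ejects 6; 6 enters row 4 and ejects 5; 5 enters row 3 and ejects 4; 4 enters row 2 and ejects 3; 3 enters row 1 and ejects 2. So w(7) = 2. P is now [[1, 3], [4], [5], [6], [8]].
Step i=6: Q has 6 at row 5, column 1; remove 8 from row 5 of P and reverse-bump: 8 enters row 4 and ejects 6; 6 enters row 3 and ejects 5; 5 enters row 2 and ejects 4; 4 enters row 1 and ejects 3. So w(6) = 3. P is now [[1, 4], [5], [6], [8]].
Step i=5: Q has 5 at row 4, column 1; remove 8 from row 4 of P and reverse-bump: 8 enters row 3 and ejects 6; 6 enters row 2 and ejects 5; 5 enters row 1 and ejects 4. So w(5) = 4. P is now [[1, 5], [6], [8]].
Step i=4: Q has 4 at row 1, column 2; remove that cell from P, ejecting 5. So w(4) = 5. P is now [[1], [6], [8]].
Step i=3: Q has 3 at row 3, column 1; remove 8 from row 3 of P and reverse-bump: 8 enters row 2 and ejects 6; 6 enters row 1 and ejects 1. So w(3) = 1. P is now [[6], [8]].
Step i=2: Q has 2 at row 2, column 1; remove 8 from row 2 of P and reverse-bump: 8 enters row 1 and ejects 6. So w(2) = 6. P is now [[8]].
Step i=1: Q has 1 at row 1, column 1; remove that cell from P, ejecting 8. So w(1) = 8. P is now [].

So w = 8 6 1 5 4 3 2 7.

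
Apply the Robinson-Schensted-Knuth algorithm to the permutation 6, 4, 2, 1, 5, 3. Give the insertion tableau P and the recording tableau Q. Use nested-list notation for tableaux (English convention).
Insert each entry of the permutation into P by Schensted row insertion, recording in Q the position of each new cell.

Insert 6: appended to row 1. P = [[6]], Q = [[1]].
Insert 4: 4 bumps 6 from row 1; 6 starts row 2. P = [[4], [6]], Q = [[1], [2]].
Insert 2: 2 bumps 4 from row 1; 4 bumps 6 from row 2; 6 starts row 3. P = [[2], [4], [6]], Q = [[1], [2], [3]].
Insert 1: 1 bumps 2 from row 1; 2 bumps 4 from row 2; 4 bumps 6 from row 3; 6 starts row 4. P = [[1], [2], [4], [6]], Q = [[1], [2], [3], [4]].
Insert 5: appended to row 1. P = [[1, 5], [2], [4], [6]], Q = [[1, 5], [2], [3], [4]].
Insert 3: 3 bumps 5 from row 1; 5 appends to row 2. P = [[1, 3], [2, 5], [4], [6]], Q = [[1, 5], [2, 6], [3], [4]].

So P = [[1, 3], [2, 5], [4], [6]], Q = [[1, 5], [2, 6], [3], [4]].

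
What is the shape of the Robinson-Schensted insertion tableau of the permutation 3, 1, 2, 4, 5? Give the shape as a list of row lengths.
Row-insert each entry into an empty tableau.

After inserting 3: P = [[3]].
After inserting 1: P = [[1], [3]].
After inserting 2: P = [[1, 2], [3]].
After inserting 4: P = [[1, 2, 4], [3]].
After inserting 5: P = [[1, 2, 4, 5], [3]].

The final insertion tableau P = [[1, 2, 4, 5], [3]] has shape [4, 1].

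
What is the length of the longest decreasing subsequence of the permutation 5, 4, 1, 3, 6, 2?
4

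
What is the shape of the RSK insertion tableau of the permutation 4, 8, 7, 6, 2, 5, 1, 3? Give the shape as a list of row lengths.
[2, 2, 2, 1, 1]

Row-insert each entry into an empty tableau.

After inserting 4: P = [[4]].
After inserting 8: P = [[4, 8]].
After inserting 7: P = [[4, 7], [8]].
After inserting 6: P = [[4, 6], [7], [8]].
After inserting 2: P = [[2, 6], [4], [7], [8]].
After inserting 5: P = [[2, 5], [4, 6], [7], [8]].
After inserting 1: P = [[1, 5], [2, 6], [4], [7], [8]].
After inserting 3: P = [[1, 3], [2, 5], [4, 6], [7], [8]].

The final insertion tableau P = [[1, 3], [2, 5], [4, 6], [7], [8]] has shape [2, 2, 2, 1, 1].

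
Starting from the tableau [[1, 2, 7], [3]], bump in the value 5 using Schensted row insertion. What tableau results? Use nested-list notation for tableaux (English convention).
In row 1, 5 replaces 7 (the leftmost entry greater than 5); 7 is bumped to row 2. 7 is appended to row 2. The new tableau is [[1, 2, 5], [3, 7]].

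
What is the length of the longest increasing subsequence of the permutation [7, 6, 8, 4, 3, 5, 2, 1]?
2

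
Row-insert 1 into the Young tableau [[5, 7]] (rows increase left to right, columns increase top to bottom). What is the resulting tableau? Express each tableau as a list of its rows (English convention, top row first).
[[1, 7], [5]]

In row 1, 1 replaces 5 (the leftmost entry greater than 1); 5 is bumped to row 2. 5 starts a new row 2. The new tableau is [[1, 7], [5]].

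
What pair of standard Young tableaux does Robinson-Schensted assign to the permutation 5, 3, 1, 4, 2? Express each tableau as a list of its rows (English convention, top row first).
Insert each entry of the permutation into P by Schensted row insertion, recording in Q the position of each new cell.

Insert 5: appended to row 1. P = [[5]].
Insert 3: 3 bumps 5 from row 1; 5 starts row 2. P = [[3], [5]].
Insert 1: 1 bumps 3 from row 1; 3 bumps 5 from row 2; 5 starts row 3. P = [[1], [3], [5]].
Insert 4: appended to row 1. P = [[1, 4], [3], [5]].
Insert 2: 2 bumps 4 from row 1; 4 appends to row 2. P = [[1, 2], [3, 4], [5]].

So P = [[1, 2], [3, 4], [5]], Q = [[1, 4], [2, 5], [3]].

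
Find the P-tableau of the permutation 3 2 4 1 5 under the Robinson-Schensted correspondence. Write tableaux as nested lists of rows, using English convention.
P = [[1, 4, 5], [2], [3]]

Insert 3: appended to row 1. P = [[3]].
Insert 2: 2 bumps 3 from row 1; 3 starts row 2. P = [[2], [3]].
Insert 4: appended to row 1. P = [[2, 4], [3]].
Insert 1: 1 bumps 2 from row 1; 2 bumps 3 from row 2; 3 starts row 3. P = [[1, 4], [2], [3]].
Insert 5: appended to row 1. P = [[1, 4, 5], [2], [3]].

So P = [[1, 4, 5], [2], [3]].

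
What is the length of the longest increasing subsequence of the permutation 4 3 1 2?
2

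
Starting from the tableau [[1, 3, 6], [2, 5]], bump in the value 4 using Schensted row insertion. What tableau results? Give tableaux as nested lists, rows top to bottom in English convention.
[[1, 3, 4], [2, 5, 6]]

In row 1, 4 replaces 6 (the leftmost entry greater than 4); 6 is bumped to row 2. 6 is appended to row 2. The new tableau is [[1, 3, 4], [2, 5, 6]].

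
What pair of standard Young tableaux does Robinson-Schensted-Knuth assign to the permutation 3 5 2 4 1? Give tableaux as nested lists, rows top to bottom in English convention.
Insert each entry of the permutation into P by Schensted row insertion, recording in Q the position of each new cell.

Insert 3: appended to row 1. P = [[3]].
Insert 5: appended to row 1. P = [[3, 5]].
Insert 2: 2 bumps 3 from row 1; 3 starts row 2. P = [[2, 5], [3]].
Insert 4: 4 bumps 5 from row 1; 5 appends to row 2. P = [[2, 4], [3, 5]].
Insert 1: 1 bumps 2 from row 1; 2 bumps 3 from row 2; 3 starts row 3. P = [[1, 4], [2, 5], [3]].

So P = [[1, 4], [2, 5], [3]], Q = [[1, 2], [3, 4], [5]].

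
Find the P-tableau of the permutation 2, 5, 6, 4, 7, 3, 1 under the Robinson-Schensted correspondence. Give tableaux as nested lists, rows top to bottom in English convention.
After inserting 2: P = [[2]].
After inserting 5: P = [[2, 5]].
After inserting 6: P = [[2, 5, 6]].
After inserting 4: P = [[2, 4, 6], [5]].
After inserting 7: P = [[2, 4, 6, 7], [5]].
After inserting 3: P = [[2, 3, 6, 7], [4], [5]].
After inserting 1: P = [[1, 3, 6, 7], [2], [4], [5]].

So P = [[1, 3, 6, 7], [2], [4], [5]].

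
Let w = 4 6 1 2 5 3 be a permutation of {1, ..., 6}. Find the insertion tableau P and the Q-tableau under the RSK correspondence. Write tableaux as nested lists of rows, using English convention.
P = [[1, 2, 3], [4, 5], [6]], Q = [[1, 2, 5], [3, 4], [6]]

Insert each entry of the permutation into P by Schensted row insertion, recording in Q the position of each new cell.

Insert 4: appended to row 1. P = [[4]], Q = [[1]].
Insert 6: appended to row 1. P = [[4, 6]], Q = [[1, 2]].
Insert 1: 1 bumps 4 from row 1; 4 starts row 2. P = [[1, 6], [4]], Q = [[1, 2], [3]].
Insert 2: 2 bumps 6 from row 1; 6 appends to row 2. P = [[1, 2], [4, 6]], Q = [[1, 2], [3, 4]].
Insert 5: appended to row 1. P = [[1, 2, 5], [4, 6]], Q = [[1, 2, 5], [3, 4]].
Insert 3: 3 bumps 5 from row 1; 5 bumps 6 from row 2; 6 starts row 3. P = [[1, 2, 3], [4, 5], [6]], Q = [[1, 2, 5], [3, 4], [6]].

So P = [[1, 2, 3], [4, 5], [6]], Q = [[1, 2, 5], [3, 4], [6]].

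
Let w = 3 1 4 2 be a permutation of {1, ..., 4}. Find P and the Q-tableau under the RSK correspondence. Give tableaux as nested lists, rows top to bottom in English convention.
Insert each entry of the permutation into P by Schensted row insertion, recording in Q the position of each new cell.

Insert 3: appended to row 1. P = [[3]].
Insert 1: 1 bumps 3 from row 1; 3 starts row 2. P = [[1], [3]].
Insert 4: appended to row 1. P = [[1, 4], [3]].
Insert 2: 2 bumps 4 from row 1; 4 appends to row 2. P = [[1, 2], [3, 4]].

So P = [[1, 2], [3, 4]], Q = [[1, 3], [2, 4]].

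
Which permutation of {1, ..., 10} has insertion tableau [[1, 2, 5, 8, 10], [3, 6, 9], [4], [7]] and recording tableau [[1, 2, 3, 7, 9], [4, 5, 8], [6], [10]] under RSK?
Reverse the RSK construction: for i from n down to 1, find the cell of Q containing i, remove the entry at that cell from P, and reverse-bump it up through P; the value ejected from row 1 is w(i).

Step i=10: Q has 10 at row 4, column 1; remove 7 from row 4 of P and reverse-bump: 7 enters row 3 and ejects 4; 4 enters row 2 and ejects 3; 3 enters row 1 and ejects 2. So w(10) = 2. P is now [[1, 3, 5, 8, 10], [4, 6, 9], [7]].
Step i=9: Q has 9 at row 1, column 5; remove that cell from P, ejecting 10. So w(9) = 10. P is now [[1, 3, 5, 8], [4, 6, 9], [7]].
Step i=8: Q has 8 at row 2, column 3; remove 9 from row 2 of P and reverse-bump: 9 enters row 1 and ejects 8. So w(8) = 8. P is now [[1, 3, 5, 9], [4, 6], [7]].
Step i=7: Q has 7 at row 1, column 4; remove that cell from P, ejecting 9. So w(7) = 9. P is now [[1, 3, 5], [4, 6], [7]].
Step i=6: Q has 6 at row 3, column 1; remove 7 from row 3 of P and reverse-bump: 7 enters row 2 and ejects 6; 6 enters row 1 and ejects 5. So w(6) = 5. P is now [[1, 3, 6], [4, 7]].
Step i=5: Q has 5 at row 2, column 2; remove 7 from row 2 of P and reverse-bump: 7 enters row 1 and ejects 6. So w(5) = 6. P is now [[1, 3, 7], [4]].
Step i=4: Q has 4 at row 2, column 1; remove 4 from row 2 of P and reverse-bump: 4 enters row 1 and ejects 3. So w(4) = 3. P is now [[1, 4, 7]].
Step i=3: Q has 3 at row 1, column 3; remove that cell from P, ejecting 7. So w(3) = 7. P is now [[1, 4]].
Step i=2: Q has 2 at row 1, column 2; remove that cell from P, ejecting 4. So w(2) = 4. P is now [[1]].
Step i=1: Q has 1 at row 1, column 1; remove that cell from P, ejecting 1. So w(1) = 1. P is now [].

So w = 1 4 7 3 6 5 9 8 10 2.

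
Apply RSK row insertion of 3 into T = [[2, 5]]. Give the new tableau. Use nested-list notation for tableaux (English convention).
In row 1, 3 replaces 5 (the leftmost entry greater than 3); 5 is bumped to row 2. 5 starts a new row 2. The new tableau is [[2, 3], [5]].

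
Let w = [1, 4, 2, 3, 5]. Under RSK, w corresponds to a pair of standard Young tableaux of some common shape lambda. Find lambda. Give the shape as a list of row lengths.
[4, 1]

Row-insert each entry into an empty tableau.

After inserting 1: P = [[1]].
After inserting 4: P = [[1, 4]].
After inserting 2: P = [[1, 2], [4]].
After inserting 3: P = [[1, 2, 3], [4]].
After inserting 5: P = [[1, 2, 3, 5], [4]].

The final insertion tableau P = [[1, 2, 3, 5], [4]] has shape [4, 1].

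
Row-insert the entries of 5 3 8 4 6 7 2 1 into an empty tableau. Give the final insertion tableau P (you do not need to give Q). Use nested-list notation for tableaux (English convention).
Insert 5: appended to row 1. P = [[5]].
Insert 3: 3 bumps 5 from row 1; 5 starts row 2. P = [[3], [5]].
Insert 8: appended to row 1. P = [[3, 8], [5]].
Insert 4: 4 bumps 8 from row 1; 8 appends to row 2. P = [[3, 4], [5, 8]].
Insert 6: appended to row 1. P = [[3, 4, 6], [5, 8]].
Insert 7: appended to row 1. P = [[3, 4, 6, 7], [5, 8]].
Insert 2: 2 bumps 3 from row 1; 3 bumps 5 from row 2; 5 starts row 3. P = [[2, 4, 6, 7], [3, 8], [5]].
Insert 1: 1 bumps 2 from row 1; 2 bumps 3 from row 2; 3 bumps 5 from row 3; 5 starts row 4. P = [[1, 4, 6, 7], [2, 8], [3], [5]].

So P = [[1, 4, 6, 7], [2, 8], [3], [5]].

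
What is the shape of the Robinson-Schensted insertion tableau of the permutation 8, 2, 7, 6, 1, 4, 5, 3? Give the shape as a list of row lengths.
[3, 2, 1, 1, 1]

Row-insert each entry into an empty tableau.

After inserting 8: P = [[8]].
After inserting 2: P = [[2], [8]].
After inserting 7: P = [[2, 7], [8]].
After inserting 6: P = [[2, 6], [7], [8]].
After inserting 1: P = [[1, 6], [2], [7], [8]].
After inserting 4: P = [[1, 4], [2, 6], [7], [8]].
After inserting 5: P = [[1, 4, 5], [2, 6], [7], [8]].
After inserting 3: P = [[1, 3, 5], [2, 4], [6], [7], [8]].

The final insertion tableau P = [[1, 3, 5], [2, 4], [6], [7], [8]] has shape [3, 2, 1, 1, 1].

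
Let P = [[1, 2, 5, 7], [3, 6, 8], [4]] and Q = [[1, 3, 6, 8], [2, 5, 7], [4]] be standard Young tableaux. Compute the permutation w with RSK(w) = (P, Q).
4 3 6 1 2 8 5 7

Reverse the RSK construction: for i from n down to 1, find the cell of Q containing i, remove the entry at that cell from P, and reverse-bump it up through P; the value ejected from row 1 is w(i).

Step i=8: Q has 8 at row 1, column 4; remove that cell from P, ejecting 7. So w(8) = 7. P is now [[1, 2, 5], [3, 6, 8], [4]].
Step i=7: Q has 7 at row 2, column 3; remove 8 from row 2 of P and reverse-bump: 8 enters row 1 and ejects 5. So w(7) = 5. P is now [[1, 2, 8], [3, 6], [4]].
Step i=6: Q has 6 at row 1, column 3; remove that cell from P, ejecting 8. So w(6) = 8. P is now [[1, 2], [3, 6], [4]].
Step i=5: Q has 5 at row 2, column 2; remove 6 from row 2 of P and reverse-bump: 6 enters row 1 and ejects 2. So w(5) = 2. P is now [[1, 6], [3], [4]].
Step i=4: Q has 4 at row 3, column 1; remove 4 from row 3 of P and reverse-bump: 4 enters row 2 and ejects 3; 3 enters row 1 and ejects 1. So w(4) = 1. P is now [[3, 6], [4]].
Step i=3: Q has 3 at row 1, column 2; remove that cell from P, ejecting 6. So w(3) = 6. P is now [[3], [4]].
Step i=2: Q has 2 at row 2, column 1; remove 4 from row 2 of P and reverse-bump: 4 enters row 1 and ejects 3. So w(2) = 3. P is now [[4]].
Step i=1: Q has 1 at row 1, column 1; remove that cell from P, ejecting 4. So w(1) = 4. P is now [].

So w = 4 3 6 1 2 8 5 7.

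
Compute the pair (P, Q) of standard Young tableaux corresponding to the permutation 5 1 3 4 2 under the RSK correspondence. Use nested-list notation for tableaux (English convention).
Insert each entry of the permutation into P by Schensted row insertion, recording in Q the position of each new cell.

Insert 5: appended to row 1. P = [[5]].
Insert 1: 1 bumps 5 from row 1; 5 starts row 2. P = [[1], [5]].
Insert 3: appended to row 1. P = [[1, 3], [5]].
Insert 4: appended to row 1. P = [[1, 3, 4], [5]].
Insert 2: 2 bumps 3 from row 1; 3 bumps 5 from row 2; 5 starts row 3. P = [[1, 2, 4], [3], [5]].

So P = [[1, 2, 4], [3], [5]], Q = [[1, 3, 4], [2], [5]].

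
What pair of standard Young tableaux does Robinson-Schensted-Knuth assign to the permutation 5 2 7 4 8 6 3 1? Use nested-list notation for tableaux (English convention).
Insert each entry of the permutation into P by Schensted row insertion, recording in Q the position of each new cell.

Insert 5: appended to row 1. P = [[5]].
Insert 2: 2 bumps 5 from row 1; 5 starts row 2. P = [[2], [5]].
Insert 7: appended to row 1. P = [[2, 7], [5]].
Insert 4: 4 bumps 7 from row 1; 7 appends to row 2. P = [[2, 4], [5, 7]].
Insert 8: appended to row 1. P = [[2, 4, 8], [5, 7]].
Insert 6: 6 bumps 8 from row 1; 8 appends to row 2. P = [[2, 4, 6], [5, 7, 8]].
Insert 3: 3 bumps 4 from row 1; 4 bumps 5 from row 2; 5 starts row 3. P = [[2, 3, 6], [4, 7, 8], [5]].
Insert 1: 1 bumps 2 from row 1; 2 bumps 4 from row 2; 4 bumps 5 from row 3; 5 starts row 4. P = [[1, 3, 6], [2, 7, 8], [4], [5]].

So P = [[1, 3, 6], [2, 7, 8], [4], [5]], Q = [[1, 3, 5], [2, 4, 6], [7], [8]].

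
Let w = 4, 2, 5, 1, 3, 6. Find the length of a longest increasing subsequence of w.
3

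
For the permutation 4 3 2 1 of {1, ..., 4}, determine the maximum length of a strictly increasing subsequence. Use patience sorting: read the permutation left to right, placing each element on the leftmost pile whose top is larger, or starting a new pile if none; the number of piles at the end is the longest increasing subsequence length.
1

4: new pile. tops = [4]
3: onto pile 1 (replacing 4). tops = [3]
2: onto pile 1 (replacing 3). tops = [2]
1: onto pile 1 (replacing 2). tops = [1]

1 piles, so the longest increasing subsequence has length 1.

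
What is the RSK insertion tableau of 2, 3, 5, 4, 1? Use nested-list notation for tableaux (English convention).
P = [[1, 3, 4], [2], [5]]

Insert 2: appended to row 1. P = [[2]].
Insert 3: appended to row 1. P = [[2, 3]].
Insert 5: appended to row 1. P = [[2, 3, 5]].
Insert 4: 4 bumps 5 from row 1; 5 starts row 2. P = [[2, 3, 4], [5]].
Insert 1: 1 bumps 2 from row 1; 2 bumps 5 from row 2; 5 starts row 3. P = [[1, 3, 4], [2], [5]].

So P = [[1, 3, 4], [2], [5]].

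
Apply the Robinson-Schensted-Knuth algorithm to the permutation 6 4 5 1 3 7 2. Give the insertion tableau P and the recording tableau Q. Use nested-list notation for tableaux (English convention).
P = [[1, 2, 7], [3, 5], [4], [6]], Q = [[1, 3, 6], [2, 5], [4], [7]]

Insert each entry of the permutation into P by Schensted row insertion, recording in Q the position of each new cell.

Insert 6: appended to row 1. P = [[6]].
Insert 4: 4 bumps 6 from row 1; 6 starts row 2. P = [[4], [6]].
Insert 5: appended to row 1. P = [[4, 5], [6]].
Insert 1: 1 bumps 4 from row 1; 4 bumps 6 from row 2; 6 starts row 3. P = [[1, 5], [4], [6]].
Insert 3: 3 bumps 5 from row 1; 5 appends to row 2. P = [[1, 3], [4, 5], [6]].
Insert 7: appended to row 1. P = [[1, 3, 7], [4, 5], [6]].
Insert 2: 2 bumps 3 from row 1; 3 bumps 4 from row 2; 4 bumps 6 from row 3; 6 starts row 4. P = [[1, 2, 7], [3, 5], [4], [6]].

So P = [[1, 2, 7], [3, 5], [4], [6]], Q = [[1, 3, 6], [2, 5], [4], [7]].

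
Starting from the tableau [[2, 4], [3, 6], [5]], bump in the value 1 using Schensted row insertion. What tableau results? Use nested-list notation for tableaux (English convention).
[[1, 4], [2, 6], [3], [5]]

In row 1, 1 replaces 2 (the leftmost entry greater than 1); 2 is bumped to row 2. In row 2, 2 replaces 3 (the leftmost entry greater than 2); 3 is bumped to row 3. In row 3, 3 replaces 5 (the leftmost entry greater than 3); 5 is bumped to row 4. 5 starts a new row 4. The new tableau is [[1, 4], [2, 6], [3], [5]].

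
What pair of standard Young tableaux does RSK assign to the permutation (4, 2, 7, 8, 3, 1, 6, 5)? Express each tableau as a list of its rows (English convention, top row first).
Insert each entry of the permutation into P by Schensted row insertion, recording in Q the position of each new cell.

After inserting 4: P = [[4]].
After inserting 2: P = [[2], [4]].
After inserting 7: P = [[2, 7], [4]].
After inserting 8: P = [[2, 7, 8], [4]].
After inserting 3: P = [[2, 3, 8], [4, 7]].
After inserting 1: P = [[1, 3, 8], [2, 7], [4]].
After inserting 6: P = [[1, 3, 6], [2, 7, 8], [4]].
After inserting 5: P = [[1, 3, 5], [2, 6, 8], [4, 7]].

So P = [[1, 3, 5], [2, 6, 8], [4, 7]], Q = [[1, 3, 4], [2, 5, 7], [6, 8]].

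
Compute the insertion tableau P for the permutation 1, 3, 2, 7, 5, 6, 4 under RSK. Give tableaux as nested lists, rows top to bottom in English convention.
After inserting 1: P = [[1]].
After inserting 3: P = [[1, 3]].
After inserting 2: P = [[1, 2], [3]].
After inserting 7: P = [[1, 2, 7], [3]].
After inserting 5: P = [[1, 2, 5], [3, 7]].
After inserting 6: P = [[1, 2, 5, 6], [3, 7]].
After inserting 4: P = [[1, 2, 4, 6], [3, 5], [7]].

So P = [[1, 2, 4, 6], [3, 5], [7]].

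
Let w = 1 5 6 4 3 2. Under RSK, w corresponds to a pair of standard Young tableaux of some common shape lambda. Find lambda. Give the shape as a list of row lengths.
RSK row insertion gives P = [[1, 2, 6], [3], [4], [5]], which has shape [3, 1, 1, 1].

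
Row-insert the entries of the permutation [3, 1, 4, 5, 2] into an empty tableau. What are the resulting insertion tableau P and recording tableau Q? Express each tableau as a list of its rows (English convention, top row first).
P = [[1, 2, 5], [3, 4]], Q = [[1, 3, 4], [2, 5]]

Insert each entry of the permutation into P by Schensted row insertion, recording in Q the position of each new cell.

Insert 3: appended to row 1. P = [[3]].
Insert 1: 1 bumps 3 from row 1; 3 starts row 2. P = [[1], [3]].
Insert 4: appended to row 1. P = [[1, 4], [3]].
Insert 5: appended to row 1. P = [[1, 4, 5], [3]].
Insert 2: 2 bumps 4 from row 1; 4 appends to row 2. P = [[1, 2, 5], [3, 4]].

So P = [[1, 2, 5], [3, 4]], Q = [[1, 3, 4], [2, 5]].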